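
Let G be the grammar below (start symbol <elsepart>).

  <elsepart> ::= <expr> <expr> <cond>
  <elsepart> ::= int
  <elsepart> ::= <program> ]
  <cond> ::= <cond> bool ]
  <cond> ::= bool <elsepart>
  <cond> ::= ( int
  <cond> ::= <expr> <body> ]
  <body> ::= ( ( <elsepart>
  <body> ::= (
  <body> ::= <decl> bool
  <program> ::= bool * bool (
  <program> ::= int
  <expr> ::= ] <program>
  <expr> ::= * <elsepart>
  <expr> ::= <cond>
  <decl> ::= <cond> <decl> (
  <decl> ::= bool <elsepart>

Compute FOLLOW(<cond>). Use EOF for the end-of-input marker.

{ EOF, (, *, ], bool }

In <elsepart> ::= <expr> <expr> <cond>: <cond> is at the end, add FOLLOW(<elsepart>) = { EOF, (, *, ], bool }.
In <cond> ::= <cond> bool ]: add FIRST(bool ]) = { bool }.
In <expr> ::= <cond>: <cond> is at the end, add FOLLOW(<expr>) = { (, *, ], bool }.
In <decl> ::= <cond> <decl> (: add FIRST(<decl> () = { (, *, ], bool }.
Union: FOLLOW(<cond>) = { EOF, (, *, ], bool }.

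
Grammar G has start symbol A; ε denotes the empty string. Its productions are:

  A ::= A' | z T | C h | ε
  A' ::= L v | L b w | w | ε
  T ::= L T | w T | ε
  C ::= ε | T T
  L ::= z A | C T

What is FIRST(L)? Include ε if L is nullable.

L ::= z A contributes {z}.
From L ::= C T: C, T nullable, take FIRST(C) ∪ FIRST(T) = { w, z }; also ε since the whole RHS is nullable.
Union: FIRST(L) = { w, z, ε }.

{ w, z, ε }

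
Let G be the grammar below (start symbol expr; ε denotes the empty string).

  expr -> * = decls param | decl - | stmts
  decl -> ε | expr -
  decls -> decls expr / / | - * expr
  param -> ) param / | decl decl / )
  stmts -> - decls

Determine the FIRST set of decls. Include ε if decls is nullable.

{ - }

From decls -> decls expr / /: add FIRST(decls) = { - }.
decls -> - * expr contributes {-}.
Union: FIRST(decls) = { - }.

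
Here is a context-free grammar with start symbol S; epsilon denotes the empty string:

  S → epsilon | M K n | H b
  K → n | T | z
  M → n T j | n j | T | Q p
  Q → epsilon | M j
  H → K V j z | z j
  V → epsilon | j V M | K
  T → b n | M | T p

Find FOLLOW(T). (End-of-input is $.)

In K → T: T is at the end, add FOLLOW(K) = { b, j, n, p, z }.
In M → n T j: add FIRST(j) = { j }.
In M → T: T is at the end, add FOLLOW(M) = { b, j, n, p, z }.
In T → T p: add FIRST(p) = { p }.
Union: FOLLOW(T) = { b, j, n, p, z }.

{ b, j, n, p, z }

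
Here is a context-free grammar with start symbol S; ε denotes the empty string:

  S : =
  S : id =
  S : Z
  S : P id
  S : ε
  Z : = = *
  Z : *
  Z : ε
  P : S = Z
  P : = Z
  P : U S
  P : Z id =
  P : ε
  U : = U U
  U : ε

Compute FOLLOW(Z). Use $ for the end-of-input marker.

{ $, =, id }

In S : Z: Z is at the end, add FOLLOW(S) = { $, =, id }.
In P : S = Z: Z is at the end, add FOLLOW(P) = { id }.
In P : = Z: Z is at the end, add FOLLOW(P) = { id }.
In P : Z id =: add FIRST(id =) = { id }.
Union: FOLLOW(Z) = { $, =, id }.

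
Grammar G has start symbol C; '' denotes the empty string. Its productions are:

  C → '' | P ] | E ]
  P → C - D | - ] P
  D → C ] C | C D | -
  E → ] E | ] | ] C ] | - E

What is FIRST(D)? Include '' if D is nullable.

{ -, ] }

From D → C ] C: C nullable, take FIRST(C) ∪ {]} = { -, ] }.
From D → C D: C nullable, take FIRST(C) ∪ FIRST(D) = { -, ] }.
D → - contributes {-}.
Union: FIRST(D) = { -, ] }.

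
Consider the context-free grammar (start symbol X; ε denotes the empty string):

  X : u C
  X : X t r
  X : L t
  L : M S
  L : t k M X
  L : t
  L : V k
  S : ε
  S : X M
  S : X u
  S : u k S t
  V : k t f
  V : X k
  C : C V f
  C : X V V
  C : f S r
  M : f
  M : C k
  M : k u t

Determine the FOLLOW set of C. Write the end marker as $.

{ $, f, k, t, u }

In X : u C: C is at the end, add FOLLOW(X) = { $, f, k, t, u }.
In C : C V f: add FIRST(V f) = { f, k, t, u }.
In M : C k: add FIRST(k) = { k }.
Union: FOLLOW(C) = { $, f, k, t, u }.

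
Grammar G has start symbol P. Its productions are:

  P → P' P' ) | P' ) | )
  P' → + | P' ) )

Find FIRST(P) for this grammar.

{ ), + }

From P → P' P' ): add FIRST(P') = { + }.
From P → P' ): add FIRST(P') = { + }.
P → ) contributes {)}.
Union: FIRST(P) = { ), + }.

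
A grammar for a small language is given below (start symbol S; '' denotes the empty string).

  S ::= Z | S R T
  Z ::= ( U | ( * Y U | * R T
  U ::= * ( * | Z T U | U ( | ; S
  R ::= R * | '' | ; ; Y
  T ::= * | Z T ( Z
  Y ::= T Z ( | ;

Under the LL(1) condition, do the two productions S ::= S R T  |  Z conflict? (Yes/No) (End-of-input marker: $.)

FIRST(S R T) = { (, * } and FIRST(Z) = { (, * }.
Both contain (, so the two alternatives are not disjoint — LL(1) conflict.

Yes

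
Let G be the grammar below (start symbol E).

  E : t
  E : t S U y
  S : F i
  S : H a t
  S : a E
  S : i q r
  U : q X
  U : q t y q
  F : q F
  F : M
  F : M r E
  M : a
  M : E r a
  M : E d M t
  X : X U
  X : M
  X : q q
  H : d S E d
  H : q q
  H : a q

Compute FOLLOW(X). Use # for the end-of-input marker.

In U : q X: X is at the end, add FOLLOW(U) = { q, y }.
In X : X U: add FIRST(U) = { q }.
Union: FOLLOW(X) = { q, y }.

{ q, y }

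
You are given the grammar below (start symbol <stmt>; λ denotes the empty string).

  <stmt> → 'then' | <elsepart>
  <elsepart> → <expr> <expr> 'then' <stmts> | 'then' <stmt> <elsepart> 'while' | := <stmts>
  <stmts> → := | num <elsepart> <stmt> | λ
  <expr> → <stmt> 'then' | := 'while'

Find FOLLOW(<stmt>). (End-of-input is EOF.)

<stmt> is the start symbol, so EOF ∈ FOLLOW(<stmt>).
In <elsepart> → 'then' <stmt> <elsepart> 'while': add FIRST(<elsepart> 'while') = { 'then', := }.
In <stmts> → num <elsepart> <stmt>: <stmt> is at the end, add FOLLOW(<stmts>) = { EOF, 'then', 'while', := }.
In <expr> → <stmt> 'then': add FIRST('then') = { 'then' }.
Union: FOLLOW(<stmt>) = { EOF, 'then', 'while', := }.

{ EOF, 'then', 'while', := }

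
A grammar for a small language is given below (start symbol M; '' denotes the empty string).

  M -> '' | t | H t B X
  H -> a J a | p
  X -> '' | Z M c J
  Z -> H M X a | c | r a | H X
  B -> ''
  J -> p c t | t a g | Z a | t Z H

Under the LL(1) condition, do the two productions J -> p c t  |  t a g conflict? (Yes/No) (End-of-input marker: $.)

No

FIRST(p c t) = { p } and FIRST(t a g) = { t }.
The FIRST sets are disjoint and neither alternative is nullable — no conflict.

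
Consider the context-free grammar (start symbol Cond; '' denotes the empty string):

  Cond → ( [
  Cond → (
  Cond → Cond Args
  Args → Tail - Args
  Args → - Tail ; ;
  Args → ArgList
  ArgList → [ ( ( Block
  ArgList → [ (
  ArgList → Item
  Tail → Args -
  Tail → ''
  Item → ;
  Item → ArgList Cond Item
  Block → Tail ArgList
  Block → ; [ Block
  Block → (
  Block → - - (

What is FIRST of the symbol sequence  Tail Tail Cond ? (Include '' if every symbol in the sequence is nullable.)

{ (, -, ;, [ }

Add FIRST(Tail)\{''} = { -, ;, [ }; Tail is nullable, continue.
Add FIRST(Tail)\{''} = { -, ;, [ }; Tail is nullable, continue.
Add FIRST(Cond) = { ( }; Cond is not nullable, stop.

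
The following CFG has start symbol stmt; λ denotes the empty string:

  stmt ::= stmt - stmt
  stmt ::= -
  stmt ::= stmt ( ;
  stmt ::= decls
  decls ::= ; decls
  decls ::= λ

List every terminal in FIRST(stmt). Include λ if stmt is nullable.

From stmt ::= stmt - stmt: stmt nullable, take FIRST(stmt) ∪ {-} = { (, -, ; }.
stmt ::= - contributes {-}.
From stmt ::= stmt ( ;: stmt nullable, take FIRST(stmt) ∪ {(} = { (, -, ; }.
From stmt ::= decls: add FIRST(decls) = { ;, λ } (including λ since decls is nullable).
Union: FIRST(stmt) = { (, -, ;, λ }.

{ (, -, ;, λ }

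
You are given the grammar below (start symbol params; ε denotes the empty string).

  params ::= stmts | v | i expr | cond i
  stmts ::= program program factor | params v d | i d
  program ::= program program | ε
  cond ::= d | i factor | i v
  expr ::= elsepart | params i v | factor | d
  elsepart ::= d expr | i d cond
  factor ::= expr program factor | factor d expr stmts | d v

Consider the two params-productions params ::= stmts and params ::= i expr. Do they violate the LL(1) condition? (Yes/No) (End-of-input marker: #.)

FIRST(stmts) = { d, i, v } and FIRST(i expr) = { i }.
Both contain i, so the two alternatives are not disjoint — LL(1) conflict.

Yes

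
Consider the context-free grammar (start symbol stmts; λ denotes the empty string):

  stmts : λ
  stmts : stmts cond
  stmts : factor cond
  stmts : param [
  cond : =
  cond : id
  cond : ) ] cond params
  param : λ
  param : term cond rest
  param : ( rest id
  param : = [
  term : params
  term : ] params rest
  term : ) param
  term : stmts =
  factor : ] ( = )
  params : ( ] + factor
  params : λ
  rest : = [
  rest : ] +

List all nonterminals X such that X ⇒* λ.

{ param, params, stmts, term }

Directly nullable (have an λ-production): stmts, param, params.
term : params with every symbol nullable, so term is nullable.
No other nonterminal has a production whose RHS symbols are all nullable.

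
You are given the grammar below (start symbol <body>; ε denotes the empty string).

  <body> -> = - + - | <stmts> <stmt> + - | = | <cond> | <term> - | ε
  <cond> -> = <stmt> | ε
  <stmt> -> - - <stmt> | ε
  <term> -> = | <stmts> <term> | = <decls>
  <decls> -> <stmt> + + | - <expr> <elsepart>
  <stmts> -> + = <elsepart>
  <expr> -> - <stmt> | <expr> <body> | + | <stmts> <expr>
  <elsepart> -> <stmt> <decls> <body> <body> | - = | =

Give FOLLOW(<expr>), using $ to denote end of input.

In <decls> -> - <expr> <elsepart>: add FIRST(<elsepart>) = { +, -, = }.
In <expr> -> <expr> <body>: add FIRST(<body>)\{ε} = { +, = }.
  Since <body> is nullable, also add FOLLOW(<expr>) = { +, -, = }.
In <expr> -> <stmts> <expr>: <expr> is at the end, add FOLLOW(<expr>) = { +, -, = }.
Union: FOLLOW(<expr>) = { +, -, = }.

{ +, -, = }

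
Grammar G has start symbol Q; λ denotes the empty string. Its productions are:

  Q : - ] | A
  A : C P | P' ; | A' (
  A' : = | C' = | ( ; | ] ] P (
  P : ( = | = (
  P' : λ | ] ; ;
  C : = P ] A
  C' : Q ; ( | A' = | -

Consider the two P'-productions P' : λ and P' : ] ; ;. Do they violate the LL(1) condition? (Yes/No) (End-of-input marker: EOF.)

FIRST(λ) = { λ } and FIRST(] ; ;) = { ] }.
The first is nullable but FOLLOW(P') = { ; } is disjoint from FIRST of the second.

No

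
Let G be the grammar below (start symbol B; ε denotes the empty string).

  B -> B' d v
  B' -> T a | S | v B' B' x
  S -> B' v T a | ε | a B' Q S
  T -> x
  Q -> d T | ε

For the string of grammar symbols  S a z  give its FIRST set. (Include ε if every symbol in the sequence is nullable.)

{ a, v, x }

Add FIRST(S)\{ε} = { a, v, x }; S is nullable, continue.
a is a terminal; add {a} and stop.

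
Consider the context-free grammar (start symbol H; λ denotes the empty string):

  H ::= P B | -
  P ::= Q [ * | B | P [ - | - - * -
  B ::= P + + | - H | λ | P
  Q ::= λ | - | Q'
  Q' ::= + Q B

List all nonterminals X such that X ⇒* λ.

{ B, H, P, Q }

Directly nullable (have an λ-production): B, Q.
H ::= P B with every symbol nullable, so H is nullable.
P ::= B with every symbol nullable, so P is nullable.
No other nonterminal has a production whose RHS symbols are all nullable.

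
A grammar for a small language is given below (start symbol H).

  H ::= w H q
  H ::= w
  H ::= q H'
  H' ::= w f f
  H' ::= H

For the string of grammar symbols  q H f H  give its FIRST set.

q is a terminal; add {q} and stop.

{ q }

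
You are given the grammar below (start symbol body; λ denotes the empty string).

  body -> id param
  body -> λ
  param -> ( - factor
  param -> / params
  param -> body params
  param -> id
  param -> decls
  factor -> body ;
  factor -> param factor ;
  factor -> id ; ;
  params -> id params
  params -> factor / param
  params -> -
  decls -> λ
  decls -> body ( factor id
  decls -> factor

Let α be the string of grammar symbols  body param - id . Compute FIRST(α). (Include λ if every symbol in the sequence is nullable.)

{ (, -, /, ;, id }

Add FIRST(body)\{λ} = { id }; body is nullable, continue.
Add FIRST(param)\{λ} = { (, -, /, ;, id }; param is nullable, continue.
- is a terminal; add {-} and stop.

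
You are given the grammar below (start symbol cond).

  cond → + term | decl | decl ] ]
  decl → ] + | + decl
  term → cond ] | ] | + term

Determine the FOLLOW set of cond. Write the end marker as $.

{ $, ] }

cond is the start symbol, so $ ∈ FOLLOW(cond).
In term → cond ]: add FIRST(]) = { ] }.
Union: FOLLOW(cond) = { $, ] }.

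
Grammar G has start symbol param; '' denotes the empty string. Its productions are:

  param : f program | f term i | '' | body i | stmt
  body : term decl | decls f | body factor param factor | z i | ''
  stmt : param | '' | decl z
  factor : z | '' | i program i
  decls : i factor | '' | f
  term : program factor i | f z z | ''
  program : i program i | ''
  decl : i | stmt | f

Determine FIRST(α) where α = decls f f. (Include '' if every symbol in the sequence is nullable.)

Add FIRST(decls)\{''} = { f, i }; decls is nullable, continue.
f is a terminal; add {f} and stop.

{ f, i }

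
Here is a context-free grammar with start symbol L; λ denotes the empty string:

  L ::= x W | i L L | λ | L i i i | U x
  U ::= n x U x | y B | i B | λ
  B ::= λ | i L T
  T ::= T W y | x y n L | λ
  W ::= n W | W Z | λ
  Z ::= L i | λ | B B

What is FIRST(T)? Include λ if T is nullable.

From T ::= T W y: T, W nullable, take FIRST(T) ∪ FIRST(W) ∪ {y} = { i, n, x, y }.
T ::= x y n L contributes {x}.
T ::= λ contributes λ.
Union: FIRST(T) = { i, n, x, y, λ }.

{ i, n, x, y, λ }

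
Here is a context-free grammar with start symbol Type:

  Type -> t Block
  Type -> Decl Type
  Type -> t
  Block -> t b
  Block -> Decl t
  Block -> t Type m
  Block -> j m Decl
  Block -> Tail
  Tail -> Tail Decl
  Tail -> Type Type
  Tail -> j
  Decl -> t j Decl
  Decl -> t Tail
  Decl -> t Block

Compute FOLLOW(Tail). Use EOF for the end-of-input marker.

{ EOF, m, t }

In Block -> Tail: Tail is at the end, add FOLLOW(Block) = { EOF, m, t }.
In Tail -> Tail Decl: add FIRST(Decl) = { t }.
In Decl -> t Tail: Tail is at the end, add FOLLOW(Decl) = { EOF, m, t }.
Union: FOLLOW(Tail) = { EOF, m, t }.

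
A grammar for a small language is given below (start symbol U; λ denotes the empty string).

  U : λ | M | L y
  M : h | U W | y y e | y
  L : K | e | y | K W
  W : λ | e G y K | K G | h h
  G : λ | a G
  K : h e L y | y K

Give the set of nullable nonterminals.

{ G, M, U, W }

Directly nullable (have an λ-production): U, W, G.
M : U W with every symbol nullable, so M is nullable.
No other nonterminal has a production whose RHS symbols are all nullable.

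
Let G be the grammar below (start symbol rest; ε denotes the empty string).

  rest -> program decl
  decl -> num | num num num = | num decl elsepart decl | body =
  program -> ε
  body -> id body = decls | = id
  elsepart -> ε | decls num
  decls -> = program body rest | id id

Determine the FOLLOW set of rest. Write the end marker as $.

rest is the start symbol, so $ ∈ FOLLOW(rest).
In decls -> = program body rest: rest is at the end, add FOLLOW(decls) = { =, id, num }.
Union: FOLLOW(rest) = { $, =, id, num }.

{ $, =, id, num }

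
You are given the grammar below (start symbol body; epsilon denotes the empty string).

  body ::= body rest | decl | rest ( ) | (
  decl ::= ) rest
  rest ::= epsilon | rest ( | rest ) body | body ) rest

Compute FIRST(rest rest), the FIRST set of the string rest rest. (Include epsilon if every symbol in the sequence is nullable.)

{ (, ), epsilon }

Add FIRST(rest)\{epsilon} = { (, ) }; rest is nullable, continue.
Add FIRST(rest)\{epsilon} = { (, ) }; rest is nullable, continue.
Every symbol is nullable, so include epsilon.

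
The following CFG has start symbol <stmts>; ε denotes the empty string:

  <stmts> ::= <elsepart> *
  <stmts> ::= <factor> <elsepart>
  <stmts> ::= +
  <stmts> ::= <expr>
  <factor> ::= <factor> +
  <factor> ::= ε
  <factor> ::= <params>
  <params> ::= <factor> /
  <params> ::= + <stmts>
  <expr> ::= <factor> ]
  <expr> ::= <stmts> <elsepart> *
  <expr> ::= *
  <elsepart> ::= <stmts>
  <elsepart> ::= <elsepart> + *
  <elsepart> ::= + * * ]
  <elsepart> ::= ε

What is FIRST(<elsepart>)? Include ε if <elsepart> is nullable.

{ *, +, /, ], ε }

From <elsepart> ::= <stmts>: add FIRST(<stmts>) = { *, +, /, ], ε } (including ε since <stmts> is nullable).
From <elsepart> ::= <elsepart> + *: <elsepart> nullable, take FIRST(<elsepart>) ∪ {+} = { *, +, /, ] }.
<elsepart> ::= + * * ] contributes {+}.
<elsepart> ::= ε contributes ε.
Union: FIRST(<elsepart>) = { *, +, /, ], ε }.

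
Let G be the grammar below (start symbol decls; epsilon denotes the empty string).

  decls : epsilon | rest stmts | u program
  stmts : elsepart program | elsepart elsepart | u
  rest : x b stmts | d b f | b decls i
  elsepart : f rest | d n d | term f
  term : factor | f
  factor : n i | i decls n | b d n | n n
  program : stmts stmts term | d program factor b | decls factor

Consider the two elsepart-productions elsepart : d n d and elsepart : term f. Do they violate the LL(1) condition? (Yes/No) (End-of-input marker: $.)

FIRST(d n d) = { d } and FIRST(term f) = { b, f, i, n }.
The FIRST sets are disjoint and neither alternative is nullable — no conflict.

No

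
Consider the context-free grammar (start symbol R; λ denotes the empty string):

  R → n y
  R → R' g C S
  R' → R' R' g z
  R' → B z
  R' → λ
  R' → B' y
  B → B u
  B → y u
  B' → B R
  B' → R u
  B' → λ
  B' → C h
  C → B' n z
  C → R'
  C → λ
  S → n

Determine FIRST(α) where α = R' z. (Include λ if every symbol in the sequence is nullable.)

{ g, h, n, y, z }

Add FIRST(R')\{λ} = { g, h, n, y }; R' is nullable, continue.
z is a terminal; add {z} and stop.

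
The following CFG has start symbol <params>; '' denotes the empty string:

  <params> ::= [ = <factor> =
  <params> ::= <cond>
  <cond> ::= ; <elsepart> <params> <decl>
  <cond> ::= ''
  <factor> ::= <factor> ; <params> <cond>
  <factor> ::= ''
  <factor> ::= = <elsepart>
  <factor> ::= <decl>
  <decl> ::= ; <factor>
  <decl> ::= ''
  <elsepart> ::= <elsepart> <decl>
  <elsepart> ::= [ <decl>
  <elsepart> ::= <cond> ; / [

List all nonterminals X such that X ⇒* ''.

{ <cond>, <decl>, <factor>, <params> }

Directly nullable (have an ''-production): <cond>, <factor>, <decl>.
<params> ::= <cond> with every symbol nullable, so <params> is nullable.
No other nonterminal has a production whose RHS symbols are all nullable.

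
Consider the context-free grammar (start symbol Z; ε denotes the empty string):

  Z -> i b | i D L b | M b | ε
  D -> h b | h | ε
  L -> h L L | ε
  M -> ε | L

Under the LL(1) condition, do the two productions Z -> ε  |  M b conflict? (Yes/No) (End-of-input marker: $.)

FIRST(ε) = { ε } and FIRST(M b) = { b, h }.
The first is nullable but FOLLOW(Z) = { $ } is disjoint from FIRST of the second.

No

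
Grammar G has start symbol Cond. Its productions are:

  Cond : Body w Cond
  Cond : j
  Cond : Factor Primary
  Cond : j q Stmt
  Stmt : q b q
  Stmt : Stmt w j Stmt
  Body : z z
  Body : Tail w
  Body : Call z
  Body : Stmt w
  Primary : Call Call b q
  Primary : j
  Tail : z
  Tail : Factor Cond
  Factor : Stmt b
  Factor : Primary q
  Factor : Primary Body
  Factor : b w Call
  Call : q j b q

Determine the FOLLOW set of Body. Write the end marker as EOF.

{ b, j, q, w, z }

In Cond : Body w Cond: add FIRST(w Cond) = { w }.
In Factor : Primary Body: Body is at the end, add FOLLOW(Factor) = { b, j, q, z }.
Union: FOLLOW(Body) = { b, j, q, w, z }.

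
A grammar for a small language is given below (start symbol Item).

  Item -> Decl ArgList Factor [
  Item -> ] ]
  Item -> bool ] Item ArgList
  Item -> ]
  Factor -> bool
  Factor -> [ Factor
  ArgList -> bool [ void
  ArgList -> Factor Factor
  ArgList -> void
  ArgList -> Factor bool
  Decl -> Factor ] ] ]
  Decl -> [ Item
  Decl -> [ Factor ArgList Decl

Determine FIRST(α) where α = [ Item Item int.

[ is a terminal; add {[} and stop.

{ [ }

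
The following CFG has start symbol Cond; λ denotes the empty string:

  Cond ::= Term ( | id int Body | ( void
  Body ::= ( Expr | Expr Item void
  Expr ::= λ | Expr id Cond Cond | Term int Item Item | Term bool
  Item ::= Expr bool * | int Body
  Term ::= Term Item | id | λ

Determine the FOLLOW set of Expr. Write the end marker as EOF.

In Body ::= ( Expr: Expr is at the end, add FOLLOW(Body) = { EOF, (, bool, id, int, void }.
In Body ::= Expr Item void: add FIRST(Item void) = { bool, id, int }.
In Expr ::= Expr id Cond Cond: add FIRST(id Cond Cond) = { id }.
In Item ::= Expr bool *: add FIRST(bool *) = { bool }.
Union: FOLLOW(Expr) = { EOF, (, bool, id, int, void }.

{ EOF, (, bool, id, int, void }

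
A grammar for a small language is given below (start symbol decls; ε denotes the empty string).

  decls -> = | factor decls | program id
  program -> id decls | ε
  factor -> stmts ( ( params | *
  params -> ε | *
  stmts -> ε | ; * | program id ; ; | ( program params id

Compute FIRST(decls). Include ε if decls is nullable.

decls -> = contributes {=}.
From decls -> factor decls: add FIRST(factor) = { (, *, ;, id }.
From decls -> program id: program nullable, take FIRST(program) ∪ {id} = { id }.
Union: FIRST(decls) = { (, *, ;, =, id }.

{ (, *, ;, =, id }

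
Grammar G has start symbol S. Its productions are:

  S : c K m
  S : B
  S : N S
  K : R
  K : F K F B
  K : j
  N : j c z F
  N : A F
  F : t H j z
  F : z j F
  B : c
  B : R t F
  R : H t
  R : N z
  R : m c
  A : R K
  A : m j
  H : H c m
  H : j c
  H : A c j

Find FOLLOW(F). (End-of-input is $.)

{ $, c, j, m, t, z }

In K : F K F B: add FIRST(K F B) = { j, m, t, z }.
In K : F K F B: add FIRST(B) = { c, j, m }.
In N : j c z F: F is at the end, add FOLLOW(N) = { c, j, m, z }.
In N : A F: F is at the end, add FOLLOW(N) = { c, j, m, z }.
In F : z j F: F is at the end, add FOLLOW(F) = { $, c, j, m, t, z }.
In B : R t F: F is at the end, add FOLLOW(B) = { $, c, m, t, z }.
Union: FOLLOW(F) = { $, c, j, m, t, z }.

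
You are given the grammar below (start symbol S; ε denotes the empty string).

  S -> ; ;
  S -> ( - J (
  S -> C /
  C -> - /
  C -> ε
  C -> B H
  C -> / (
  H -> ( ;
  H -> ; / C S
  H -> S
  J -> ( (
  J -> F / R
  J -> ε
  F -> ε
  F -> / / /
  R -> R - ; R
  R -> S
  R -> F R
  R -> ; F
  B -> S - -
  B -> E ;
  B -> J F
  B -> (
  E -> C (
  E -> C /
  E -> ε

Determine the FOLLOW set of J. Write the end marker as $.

In S -> ( - J (: add FIRST(() = { ( }.
In B -> J F: add FIRST(F)\{ε} = { / }.
  Since F is nullable, also add FOLLOW(B) = { (, -, /, ; }.
Union: FOLLOW(J) = { (, -, /, ; }.

{ (, -, /, ; }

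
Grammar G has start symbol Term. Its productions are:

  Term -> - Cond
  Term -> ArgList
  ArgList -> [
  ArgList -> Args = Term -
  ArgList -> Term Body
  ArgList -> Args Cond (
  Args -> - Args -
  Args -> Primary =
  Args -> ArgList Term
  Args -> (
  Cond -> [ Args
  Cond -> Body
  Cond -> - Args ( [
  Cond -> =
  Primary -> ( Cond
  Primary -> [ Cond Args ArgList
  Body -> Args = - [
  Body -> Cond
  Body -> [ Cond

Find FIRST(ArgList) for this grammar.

{ (, -, [ }

ArgList -> [ contributes {[}.
From ArgList -> Args = Term -: add FIRST(Args) = { (, -, [ }.
From ArgList -> Term Body: add FIRST(Term) = { (, -, [ }.
From ArgList -> Args Cond (: add FIRST(Args) = { (, -, [ }.
Union: FIRST(ArgList) = { (, -, [ }.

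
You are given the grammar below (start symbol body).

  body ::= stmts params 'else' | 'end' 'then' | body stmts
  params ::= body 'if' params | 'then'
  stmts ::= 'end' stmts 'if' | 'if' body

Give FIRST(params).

{ 'end', 'if', 'then' }

From params ::= body 'if' params: add FIRST(body) = { 'end', 'if' }.
params ::= 'then' contributes {'then'}.
Union: FIRST(params) = { 'end', 'if', 'then' }.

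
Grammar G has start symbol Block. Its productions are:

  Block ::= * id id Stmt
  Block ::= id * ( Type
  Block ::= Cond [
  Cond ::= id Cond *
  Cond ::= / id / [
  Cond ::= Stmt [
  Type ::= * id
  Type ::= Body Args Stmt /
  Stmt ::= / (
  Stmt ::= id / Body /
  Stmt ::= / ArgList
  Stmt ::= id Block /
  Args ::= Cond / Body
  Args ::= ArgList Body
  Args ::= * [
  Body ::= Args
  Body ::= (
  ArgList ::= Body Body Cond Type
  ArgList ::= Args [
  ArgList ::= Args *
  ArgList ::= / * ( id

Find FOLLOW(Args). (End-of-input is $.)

In Type ::= Body Args Stmt /: add FIRST(Stmt /) = { /, id }.
In Body ::= Args: Args is at the end, add FOLLOW(Body) = { (, *, /, [, id }.
In ArgList ::= Args [: add FIRST([) = { [ }.
In ArgList ::= Args *: add FIRST(*) = { * }.
Union: FOLLOW(Args) = { (, *, /, [, id }.

{ (, *, /, [, id }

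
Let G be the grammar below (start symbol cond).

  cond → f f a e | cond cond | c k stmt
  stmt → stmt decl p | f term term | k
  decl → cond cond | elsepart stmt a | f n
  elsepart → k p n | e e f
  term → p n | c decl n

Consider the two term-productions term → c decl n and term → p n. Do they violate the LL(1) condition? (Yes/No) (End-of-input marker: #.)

FIRST(c decl n) = { c } and FIRST(p n) = { p }.
The FIRST sets are disjoint and neither alternative is nullable — no conflict.

No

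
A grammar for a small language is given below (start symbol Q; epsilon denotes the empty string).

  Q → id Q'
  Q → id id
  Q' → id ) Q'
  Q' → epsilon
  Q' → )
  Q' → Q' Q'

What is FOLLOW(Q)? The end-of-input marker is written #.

{ # }

Q is the start symbol, so # ∈ FOLLOW(Q).
Union: FOLLOW(Q) = { # }.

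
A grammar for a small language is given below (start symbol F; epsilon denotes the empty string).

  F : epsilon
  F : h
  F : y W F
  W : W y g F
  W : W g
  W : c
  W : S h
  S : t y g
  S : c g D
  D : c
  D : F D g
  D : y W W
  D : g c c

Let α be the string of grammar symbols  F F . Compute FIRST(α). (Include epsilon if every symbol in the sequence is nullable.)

Add FIRST(F)\{epsilon} = { h, y }; F is nullable, continue.
Add FIRST(F)\{epsilon} = { h, y }; F is nullable, continue.
Every symbol is nullable, so include epsilon.

{ h, y, epsilon }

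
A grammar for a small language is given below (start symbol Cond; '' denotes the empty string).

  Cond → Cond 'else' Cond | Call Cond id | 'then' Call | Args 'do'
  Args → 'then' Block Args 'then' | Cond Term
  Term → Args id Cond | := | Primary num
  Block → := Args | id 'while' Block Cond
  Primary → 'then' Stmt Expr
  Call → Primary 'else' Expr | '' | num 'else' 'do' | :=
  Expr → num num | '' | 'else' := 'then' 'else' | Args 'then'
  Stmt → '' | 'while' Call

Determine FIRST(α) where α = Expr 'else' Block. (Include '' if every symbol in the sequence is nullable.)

{ 'else', 'then', :=, num }

Add FIRST(Expr)\{''} = { 'else', 'then', :=, num }; Expr is nullable, continue.
'else' is a terminal; add {'else'} and stop.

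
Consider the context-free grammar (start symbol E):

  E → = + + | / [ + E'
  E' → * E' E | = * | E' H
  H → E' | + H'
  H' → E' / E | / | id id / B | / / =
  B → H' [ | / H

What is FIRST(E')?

E' → * E' E contributes {*}.
E' → = * contributes {=}.
From E' → E' H: add FIRST(E') = { *, = }.
Union: FIRST(E') = { *, = }.

{ *, = }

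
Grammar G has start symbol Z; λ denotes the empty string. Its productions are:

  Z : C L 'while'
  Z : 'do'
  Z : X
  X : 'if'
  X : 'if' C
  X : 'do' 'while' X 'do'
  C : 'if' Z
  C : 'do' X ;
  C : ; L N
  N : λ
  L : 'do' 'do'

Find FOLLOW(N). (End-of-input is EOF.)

{ EOF, 'do', ; }

In C : ; L N: N is at the end, add FOLLOW(C) = { EOF, 'do', ; }.
Union: FOLLOW(N) = { EOF, 'do', ; }.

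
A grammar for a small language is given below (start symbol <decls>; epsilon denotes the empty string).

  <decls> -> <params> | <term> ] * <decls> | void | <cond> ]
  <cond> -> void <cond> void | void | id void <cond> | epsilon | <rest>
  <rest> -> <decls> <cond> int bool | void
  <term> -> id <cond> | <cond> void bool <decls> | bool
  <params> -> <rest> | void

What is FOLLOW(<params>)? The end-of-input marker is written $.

In <decls> -> <params>: <params> is at the end, add FOLLOW(<decls>) = { $, ], bool, id, int, void }.
Union: FOLLOW(<params>) = { $, ], bool, id, int, void }.

{ $, ], bool, id, int, void }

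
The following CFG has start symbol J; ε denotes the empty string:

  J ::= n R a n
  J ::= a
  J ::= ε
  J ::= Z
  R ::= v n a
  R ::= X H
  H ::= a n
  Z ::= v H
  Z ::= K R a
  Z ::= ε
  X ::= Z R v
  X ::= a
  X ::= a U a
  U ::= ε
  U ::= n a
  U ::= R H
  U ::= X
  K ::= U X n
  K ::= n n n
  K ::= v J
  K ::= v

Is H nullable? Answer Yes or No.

No

Nullable nonterminals: J, U, Z.
No production of H has an RHS whose symbols are all nullable, so H is not nullable.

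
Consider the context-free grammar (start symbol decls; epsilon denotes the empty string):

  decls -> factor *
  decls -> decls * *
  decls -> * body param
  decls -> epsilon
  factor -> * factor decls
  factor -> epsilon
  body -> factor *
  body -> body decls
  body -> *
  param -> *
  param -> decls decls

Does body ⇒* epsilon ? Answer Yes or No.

No

Nullable nonterminals: decls, factor, param.
No production of body has an RHS whose symbols are all nullable, so body is not nullable.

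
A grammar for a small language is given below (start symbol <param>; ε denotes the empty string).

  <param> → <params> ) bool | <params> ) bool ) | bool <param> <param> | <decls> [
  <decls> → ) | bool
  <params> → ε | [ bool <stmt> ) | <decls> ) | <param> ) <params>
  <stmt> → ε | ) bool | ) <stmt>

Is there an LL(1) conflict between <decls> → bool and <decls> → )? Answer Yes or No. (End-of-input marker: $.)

FIRST(bool) = { bool } and FIRST()) = { ) }.
The FIRST sets are disjoint and neither alternative is nullable — no conflict.

No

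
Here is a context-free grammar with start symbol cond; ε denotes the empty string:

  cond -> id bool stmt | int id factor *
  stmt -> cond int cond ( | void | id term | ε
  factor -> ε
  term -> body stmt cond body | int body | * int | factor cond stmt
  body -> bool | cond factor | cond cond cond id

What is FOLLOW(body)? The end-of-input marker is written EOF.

In term -> body stmt cond body: add FIRST(stmt cond body) = { id, int, void }.
In term -> body stmt cond body: body is at the end, add FOLLOW(term) = { EOF, (, bool, id, int, void }.
In term -> int body: body is at the end, add FOLLOW(term) = { EOF, (, bool, id, int, void }.
Union: FOLLOW(body) = { EOF, (, bool, id, int, void }.

{ EOF, (, bool, id, int, void }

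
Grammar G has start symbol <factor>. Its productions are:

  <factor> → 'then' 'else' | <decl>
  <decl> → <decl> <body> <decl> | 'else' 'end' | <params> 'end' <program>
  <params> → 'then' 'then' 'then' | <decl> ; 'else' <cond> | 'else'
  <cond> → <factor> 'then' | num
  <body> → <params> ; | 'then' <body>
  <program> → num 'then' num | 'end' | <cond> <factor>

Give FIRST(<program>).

{ 'else', 'end', 'then', num }

<program> → num 'then' num contributes {num}.
<program> → 'end' contributes {'end'}.
From <program> → <cond> <factor>: add FIRST(<cond>) = { 'else', 'then', num }.
Union: FIRST(<program>) = { 'else', 'end', 'then', num }.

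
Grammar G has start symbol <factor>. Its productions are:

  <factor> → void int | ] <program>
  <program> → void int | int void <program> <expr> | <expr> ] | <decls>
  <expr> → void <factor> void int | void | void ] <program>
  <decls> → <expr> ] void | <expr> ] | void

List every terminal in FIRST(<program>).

<program> → void int contributes {void}.
<program> → int void <program> <expr> contributes {int}.
From <program> → <expr> ]: add FIRST(<expr>) = { void }.
From <program> → <decls>: add FIRST(<decls>) = { void }.
Union: FIRST(<program>) = { int, void }.

{ int, void }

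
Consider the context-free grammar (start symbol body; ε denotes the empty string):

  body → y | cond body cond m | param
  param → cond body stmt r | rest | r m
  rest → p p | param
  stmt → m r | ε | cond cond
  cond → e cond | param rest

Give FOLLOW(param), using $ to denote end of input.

{ $, e, m, p, r, y }

In body → param: param is at the end, add FOLLOW(body) = { $, e, m, p, r }.
In rest → param: param is at the end, add FOLLOW(rest) = { $, e, m, p, r, y }.
In cond → param rest: add FIRST(rest) = { e, p, r }.
Union: FOLLOW(param) = { $, e, m, p, r, y }.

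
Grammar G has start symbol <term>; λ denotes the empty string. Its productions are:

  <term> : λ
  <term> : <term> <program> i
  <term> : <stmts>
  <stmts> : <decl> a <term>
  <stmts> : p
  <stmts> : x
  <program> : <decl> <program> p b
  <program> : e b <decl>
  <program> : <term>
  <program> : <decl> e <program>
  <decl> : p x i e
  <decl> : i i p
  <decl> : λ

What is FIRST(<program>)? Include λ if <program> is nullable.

From <program> : <decl> <program> p b: <decl>, <program> nullable, take FIRST(<decl>) ∪ FIRST(<program>) ∪ {p} = { a, e, i, p, x }.
<program> : e b <decl> contributes {e}.
From <program> : <term>: add FIRST(<term>) = { a, e, i, p, x, λ } (including λ since <term> is nullable).
From <program> : <decl> e <program>: <decl> nullable, take FIRST(<decl>) ∪ {e} = { e, i, p }.
Union: FIRST(<program>) = { a, e, i, p, x, λ }.

{ a, e, i, p, x, λ }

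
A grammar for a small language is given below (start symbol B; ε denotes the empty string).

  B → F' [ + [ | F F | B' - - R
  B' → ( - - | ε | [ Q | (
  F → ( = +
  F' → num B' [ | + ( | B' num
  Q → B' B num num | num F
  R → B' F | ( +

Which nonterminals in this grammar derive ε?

Directly nullable (have an ε-production): B'.
No other nonterminal has a production whose RHS symbols are all nullable.

{ B' }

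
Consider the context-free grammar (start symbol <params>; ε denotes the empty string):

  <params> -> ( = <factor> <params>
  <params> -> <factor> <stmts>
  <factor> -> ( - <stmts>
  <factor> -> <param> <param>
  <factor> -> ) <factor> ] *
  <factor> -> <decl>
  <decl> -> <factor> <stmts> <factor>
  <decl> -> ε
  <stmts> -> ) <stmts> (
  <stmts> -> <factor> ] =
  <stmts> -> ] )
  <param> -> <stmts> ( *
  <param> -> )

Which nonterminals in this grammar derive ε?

{ <decl>, <factor> }

Directly nullable (have an ε-production): <decl>.
<factor> -> <decl> with every symbol nullable, so <factor> is nullable.
No other nonterminal has a production whose RHS symbols are all nullable.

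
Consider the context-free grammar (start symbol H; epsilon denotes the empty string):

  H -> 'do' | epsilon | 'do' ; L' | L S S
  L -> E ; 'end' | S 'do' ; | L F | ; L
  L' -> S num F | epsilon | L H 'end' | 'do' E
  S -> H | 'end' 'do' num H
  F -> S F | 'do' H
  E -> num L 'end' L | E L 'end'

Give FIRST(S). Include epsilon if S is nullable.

From S -> H: add FIRST(H) = { 'do', 'end', ;, num, epsilon } (including epsilon since H is nullable).
S -> 'end' 'do' num H contributes {'end'}.
Union: FIRST(S) = { 'do', 'end', ;, num, epsilon }.

{ 'do', 'end', ;, num, epsilon }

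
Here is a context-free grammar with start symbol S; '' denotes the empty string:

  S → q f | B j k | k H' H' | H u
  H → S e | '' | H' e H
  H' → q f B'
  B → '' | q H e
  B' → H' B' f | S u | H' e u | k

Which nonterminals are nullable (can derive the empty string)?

Directly nullable (have an ''-production): H, B.
No other nonterminal has a production whose RHS symbols are all nullable.

{ B, H }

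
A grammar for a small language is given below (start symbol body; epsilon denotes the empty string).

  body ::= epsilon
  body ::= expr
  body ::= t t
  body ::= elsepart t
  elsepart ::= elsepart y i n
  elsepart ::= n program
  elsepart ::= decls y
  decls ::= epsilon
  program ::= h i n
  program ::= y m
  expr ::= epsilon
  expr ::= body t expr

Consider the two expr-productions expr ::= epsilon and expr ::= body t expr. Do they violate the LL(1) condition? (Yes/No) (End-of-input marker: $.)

Yes

FIRST(epsilon) = { epsilon } and FIRST(body t expr) = { n, t, y }.
The first alternative is nullable and FOLLOW(expr) = { $, t } shares t with FIRST of the second — conflict.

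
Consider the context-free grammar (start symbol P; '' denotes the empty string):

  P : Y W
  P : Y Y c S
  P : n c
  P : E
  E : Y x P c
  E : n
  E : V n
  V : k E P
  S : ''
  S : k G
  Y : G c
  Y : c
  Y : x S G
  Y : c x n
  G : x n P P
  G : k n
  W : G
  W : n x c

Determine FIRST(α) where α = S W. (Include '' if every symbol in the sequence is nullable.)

Add FIRST(S)\{''} = { k }; S is nullable, continue.
Add FIRST(W) = { k, n, x }; W is not nullable, stop.

{ k, n, x }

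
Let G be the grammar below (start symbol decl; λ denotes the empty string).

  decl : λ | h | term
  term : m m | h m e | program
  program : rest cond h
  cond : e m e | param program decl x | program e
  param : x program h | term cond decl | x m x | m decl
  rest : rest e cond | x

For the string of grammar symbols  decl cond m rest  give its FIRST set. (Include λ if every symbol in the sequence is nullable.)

{ e, h, m, x }

Add FIRST(decl)\{λ} = { h, m, x }; decl is nullable, continue.
Add FIRST(cond) = { e, h, m, x }; cond is not nullable, stop.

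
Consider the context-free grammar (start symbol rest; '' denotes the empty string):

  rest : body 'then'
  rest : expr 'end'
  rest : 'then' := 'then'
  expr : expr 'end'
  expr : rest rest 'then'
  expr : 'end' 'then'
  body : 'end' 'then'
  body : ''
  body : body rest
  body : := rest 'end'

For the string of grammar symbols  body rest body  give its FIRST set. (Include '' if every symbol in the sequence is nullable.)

{ 'end', 'then', := }

Add FIRST(body)\{''} = { 'end', 'then', := }; body is nullable, continue.
Add FIRST(rest) = { 'end', 'then', := }; rest is not nullable, stop.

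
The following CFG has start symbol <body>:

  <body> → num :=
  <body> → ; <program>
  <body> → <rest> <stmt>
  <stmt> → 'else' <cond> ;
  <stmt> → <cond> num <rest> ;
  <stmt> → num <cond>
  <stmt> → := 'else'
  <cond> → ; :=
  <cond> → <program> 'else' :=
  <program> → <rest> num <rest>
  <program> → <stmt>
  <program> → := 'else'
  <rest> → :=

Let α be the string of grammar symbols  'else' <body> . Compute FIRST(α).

'else' is a terminal; add {'else'} and stop.

{ 'else' }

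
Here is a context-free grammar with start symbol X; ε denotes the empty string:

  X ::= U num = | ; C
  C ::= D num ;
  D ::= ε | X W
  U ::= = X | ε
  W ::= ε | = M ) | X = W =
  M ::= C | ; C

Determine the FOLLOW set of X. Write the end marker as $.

X is the start symbol, so $ ∈ FOLLOW(X).
In D ::= X W: add FIRST(W)\{ε} = { ;, =, num }.
  Since W is nullable, also add FOLLOW(D) = { num }.
In U ::= = X: X is at the end, add FOLLOW(U) = { num }.
In W ::= X = W =: add FIRST(= W =) = { = }.
Union: FOLLOW(X) = { $, ;, =, num }.

{ $, ;, =, num }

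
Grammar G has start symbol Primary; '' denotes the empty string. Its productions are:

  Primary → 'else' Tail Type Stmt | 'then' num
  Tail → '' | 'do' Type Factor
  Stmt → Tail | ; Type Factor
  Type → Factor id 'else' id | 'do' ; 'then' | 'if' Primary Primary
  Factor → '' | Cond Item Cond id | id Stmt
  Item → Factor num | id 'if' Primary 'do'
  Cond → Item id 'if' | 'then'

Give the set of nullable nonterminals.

{ Factor, Stmt, Tail }

Directly nullable (have an ''-production): Tail, Factor.
Stmt → Tail with every symbol nullable, so Stmt is nullable.
No other nonterminal has a production whose RHS symbols are all nullable.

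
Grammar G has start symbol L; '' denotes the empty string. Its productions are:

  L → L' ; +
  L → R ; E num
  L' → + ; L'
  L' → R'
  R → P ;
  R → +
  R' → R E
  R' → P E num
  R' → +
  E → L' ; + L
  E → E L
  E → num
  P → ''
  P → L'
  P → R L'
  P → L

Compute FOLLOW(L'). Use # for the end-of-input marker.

{ +, ;, num }

In L → L' ; +: add FIRST(; +) = { ; }.
In L' → + ; L': L' is at the end, add FOLLOW(L') = { +, ;, num }.
In E → L' ; + L: add FIRST(; + L) = { ; }.
In P → L': L' is at the end, add FOLLOW(P) = { +, ;, num }.
In P → R L': L' is at the end, add FOLLOW(P) = { +, ;, num }.
Union: FOLLOW(L') = { +, ;, num }.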